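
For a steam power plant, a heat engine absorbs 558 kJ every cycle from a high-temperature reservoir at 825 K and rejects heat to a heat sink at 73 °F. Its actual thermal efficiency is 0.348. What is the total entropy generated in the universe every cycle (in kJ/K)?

T_C = 73 °F → (73 − 32) × 5/9 = 22.78 °C = 295.93 K.
W = η·Q_H = 0.348 × 558 = 194.2 kJ, so Q_C = Q_H − W = 363.8 kJ.
Entropy balance on the reservoirs: −Q_H/T_H = -0.6764 kJ/K, +Q_C/T_C = 1.229 kJ/K.
ΔS_univ = −Q_H/T_H + Q_C/T_C = 0.5530 kJ/K (> 0, since η = 0.348 < η_Carnot = 0.641).

ΔS_univ ≈ 0.5530 kJ/K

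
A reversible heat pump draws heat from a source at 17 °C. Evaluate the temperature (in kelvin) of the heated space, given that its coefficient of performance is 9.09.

T_C = 17 °C → 17 + 273.15 = 290.15 K.
COP_HP = T_H/(T_H − T_C) ⇒ T_H = T_C·COP_HP/(COP_HP − 1) = 290.15 × 9.09/(9.09 − 1) = 326.0 K.

T_H ≈ 326.0 K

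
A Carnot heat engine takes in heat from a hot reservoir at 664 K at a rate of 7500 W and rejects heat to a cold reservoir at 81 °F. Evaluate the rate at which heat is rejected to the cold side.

T_C = 81 °F → (81 − 32) × 5/9 = 27.22 °C = 300.37 K.
The Carnot efficiency is η = 1 − T_C/T_H = 1 − 300.37/664.00 = 0.5476.
For a reversible cycle Q_C/Q_H = T_C/T_H, so Q_C = 7500 × 300.37/664.00 = 3390 W.

Q̇_C ≈ 3390 W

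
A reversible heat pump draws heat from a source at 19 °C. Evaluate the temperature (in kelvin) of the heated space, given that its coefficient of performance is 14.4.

T_H ≈ 314.0 K

T_C = 19 °C → 19 + 273.15 = 292.15 K.
COP_HP = T_H/(T_H − T_C) ⇒ T_H = T_C·COP_HP/(COP_HP − 1) = 292.15 × 14.4/(14.4 − 1) = 314.0 K.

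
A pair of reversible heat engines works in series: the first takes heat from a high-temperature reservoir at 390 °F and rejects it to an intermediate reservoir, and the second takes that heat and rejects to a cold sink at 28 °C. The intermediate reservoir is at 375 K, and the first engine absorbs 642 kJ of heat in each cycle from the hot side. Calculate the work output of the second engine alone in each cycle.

W₂ ≈ 100 kJ

T_H = 390 °F → (390 − 32) × 5/9 = 198.89 °C = 472.04 K.
T_C = 28 °C → 28 + 273.15 = 301.15 K.
Heat entering the second stage: Q_m = Q_H·(T_m/T_H) = 642 × 375.00/472.04 = 510 kJ.
Second-stage efficiency η₂ = 1 − T_C/T_m = 1 − 301.15/375.00 = 0.1969, so W₂ = η₂·Q_m = 100 kJ.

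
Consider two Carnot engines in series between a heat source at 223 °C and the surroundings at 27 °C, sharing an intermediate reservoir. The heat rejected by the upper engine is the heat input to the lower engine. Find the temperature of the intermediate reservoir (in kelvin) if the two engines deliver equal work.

T_m ≈ 398.1 K

T_H = 223 °C → 223 + 273.15 = 496.15 K.
T_C = 27 °C → 27 + 273.15 = 300.15 K.
For reversible stages Q_m = Q_H·(T_m/T_H). Setting W₁ = Q_H(1 − T_m/T_H) equal to W₂ = Q_m(1 − T_C/T_m) = Q_H·(T_m − T_C)/T_H gives T_H − T_m = T_m − T_C, so T_m = (T_H + T_C)/2 = (496.15 + 300.15)/2 = 398.1 K.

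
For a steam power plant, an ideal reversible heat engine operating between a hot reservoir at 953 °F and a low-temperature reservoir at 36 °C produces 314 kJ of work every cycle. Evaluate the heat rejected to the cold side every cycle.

T_H = 953 °F → (953 − 32) × 5/9 = 511.67 °C = 784.82 K.
T_C = 36 °C → 36 + 273.15 = 309.15 K.
For a reversible engine, η = 1 − T_C/T_H = 1 − 309.15/784.82 = 0.6061.
Since Q_C/Q_H = T_C/T_H and Q_H = W/η, Q_C = W·T_C/(T_H − T_C) = 314 × 309.15/475.67 = 204.1 kJ.

Q_C ≈ 204.1 kJ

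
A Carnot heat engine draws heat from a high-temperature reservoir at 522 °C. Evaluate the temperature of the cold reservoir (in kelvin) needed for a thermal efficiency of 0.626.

T_H = 522 °C → 522 + 273.15 = 795.15 K.
From η = 1 − T_C/T_H, T_C = T_H·(1 − η) = 795.15 × (1 − 0.626) = 297 K.

T_C ≈ 297 K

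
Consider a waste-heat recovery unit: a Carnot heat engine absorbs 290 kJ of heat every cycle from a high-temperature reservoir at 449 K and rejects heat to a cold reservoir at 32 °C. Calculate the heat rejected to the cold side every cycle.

Q_C ≈ 197 kJ

T_C = 32 °C → 32 + 273.15 = 305.15 K.
η_rev = 1 − T_C/T_H = 1 − 305.15/449.00 = 0.3204.
For a reversible cycle Q_C/Q_H = T_C/T_H, so Q_C = 290 × 305.15/449.00 = 197 kJ.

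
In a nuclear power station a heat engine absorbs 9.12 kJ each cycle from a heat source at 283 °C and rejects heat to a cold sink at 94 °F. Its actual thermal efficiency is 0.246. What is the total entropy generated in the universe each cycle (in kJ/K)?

ΔS_univ ≈ 0.00596 kJ/K

T_H = 283 °C → 283 + 273.15 = 556.15 K.
T_C = 94 °F → (94 − 32) × 5/9 = 34.44 °C = 307.59 K.
W = η·Q_H = 0.246 × 9.12 = 2.244 kJ, so Q_C = Q_H − W = 6.876 kJ.
Reservoir entropy changes: ΔS_H = −Q_H/T_H = −9.12/556.15 = -0.01640 kJ/K and ΔS_C = +Q_C/T_C = 6.876/307.59 = 0.02236 kJ/K.
ΔS_univ = −Q_H/T_H + Q_C/T_C = 0.00596 kJ/K (> 0, since η = 0.246 < η_Carnot = 0.447).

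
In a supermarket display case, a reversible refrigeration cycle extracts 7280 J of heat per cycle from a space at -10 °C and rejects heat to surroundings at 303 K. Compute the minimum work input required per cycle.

T_C = -10 °C → -10 + 273.15 = 263.15 K.
COP_R = T_C/(T_H − T_C) = 263.15/39.85 = 6.6035.
W = Q_C/COP_R = 7280/6.6035 = 1100 J.

W_in ≈ 1100 J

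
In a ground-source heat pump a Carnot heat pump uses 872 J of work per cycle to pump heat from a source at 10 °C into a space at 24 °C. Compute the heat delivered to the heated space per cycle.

T_H = 24 °C → 24 + 273.15 = 297.15 K.
T_C = 10 °C → 10 + 273.15 = 283.15 K.
Reversible heating COP: COP_HP = T_H/(T_H − T_C) = 297.15/14.00 = 21.2250.
Q_H = COP_HP · W = 21.2250 × 872 = 18510 J.

Q_H ≈ 18510 J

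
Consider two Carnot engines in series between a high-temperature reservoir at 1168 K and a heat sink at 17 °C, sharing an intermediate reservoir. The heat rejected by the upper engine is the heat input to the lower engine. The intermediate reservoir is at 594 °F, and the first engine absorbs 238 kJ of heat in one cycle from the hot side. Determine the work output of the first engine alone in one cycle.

T_C = 17 °C → 17 + 273.15 = 290.15 K.
T_m = 594 °F → (594 − 32) × 5/9 = 312.22 °C = 585.37 K.
First-stage efficiency η₁ = 1 − T_m/T_H = 1 − 585.37/1168.00 = 0.4988.
W₁ = η₁·Q_H = 0.4988 × 238 = 119 kJ.

W₁ ≈ 119 kJ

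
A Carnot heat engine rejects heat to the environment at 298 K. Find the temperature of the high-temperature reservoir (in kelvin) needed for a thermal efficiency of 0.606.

T_H ≈ 756.3 K

From η = 1 − T_C/T_H, solving for T_H gives T_H = T_C/(1 − η) = 298.00/(1 − 0.606) = 756.3 K.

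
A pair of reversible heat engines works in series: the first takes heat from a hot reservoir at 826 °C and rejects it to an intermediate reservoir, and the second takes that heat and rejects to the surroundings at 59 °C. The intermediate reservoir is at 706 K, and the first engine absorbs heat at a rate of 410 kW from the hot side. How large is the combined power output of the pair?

T_H = 826 °C → 826 + 273.15 = 1099.15 K.
T_C = 59 °C → 59 + 273.15 = 332.15 K.
Two reversible stages in series are equivalent to a single Carnot engine between T_H and T_C, so η_total = 1 − T_C/T_H = 1 − 332.15/1099.15 = 0.6978.
W_total = η_total · Q_H = 0.6978 × 410 = 286 kW.

Ẇ_total ≈ 286 kW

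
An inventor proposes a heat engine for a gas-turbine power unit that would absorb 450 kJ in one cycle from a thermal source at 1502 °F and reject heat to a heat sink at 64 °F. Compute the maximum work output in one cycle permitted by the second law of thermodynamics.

W_max ≈ 330 kJ

T_H = 1502 °F → (1502 − 32) × 5/9 = 816.67 °C = 1089.82 K.
T_C = 64 °F → (64 − 32) × 5/9 = 17.78 °C = 290.93 K.
The upper bound on efficiency is η_max = 1 − T_C/T_H = 1 − 290.93/1089.82 = 0.7330.
W_max = η_max · Q_H = 0.7330 × 450 = 330 kJ.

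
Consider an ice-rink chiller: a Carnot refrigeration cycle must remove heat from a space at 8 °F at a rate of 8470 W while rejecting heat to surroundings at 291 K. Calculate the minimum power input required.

Ẇ_in ≈ 1020 W

T_C = 8 °F → (8 − 32) × 5/9 = -13.33 °C = 259.82 K.
Carnot COP: COP_R = T_C/(T_H − T_C) = 259.82/31.18 = 8.3319.
W = Q_C/COP_R = 8470/8.3319 = 1020 W.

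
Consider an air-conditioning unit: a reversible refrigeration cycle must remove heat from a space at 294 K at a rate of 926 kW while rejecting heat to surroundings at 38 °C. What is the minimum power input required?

T_H = 38 °C → 38 + 273.15 = 311.15 K.
COP_R = T_C/(T_H − T_C) = 294.00/17.15 = 17.1429.
W = Q_C/COP_R = 926/17.1429 = 54.0 kW.

Ẇ_in ≈ 54.0 kW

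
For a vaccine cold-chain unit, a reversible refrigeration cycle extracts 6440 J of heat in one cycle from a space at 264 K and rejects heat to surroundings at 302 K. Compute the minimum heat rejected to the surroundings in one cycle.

For a reversible cycle Q_H/Q_C = T_H/T_C, so Q_H = Q_C·T_H/T_C = 6440 × 302.00/264.00 = 7370 J.

Q_H ≈ 7370 J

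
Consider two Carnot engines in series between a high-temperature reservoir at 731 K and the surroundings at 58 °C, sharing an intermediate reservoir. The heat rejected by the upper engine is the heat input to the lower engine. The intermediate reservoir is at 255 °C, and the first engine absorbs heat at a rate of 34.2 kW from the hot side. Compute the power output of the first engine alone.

T_C = 58 °C → 58 + 273.15 = 331.15 K.
T_m = 255 °C → 255 + 273.15 = 528.15 K.
First-stage efficiency η₁ = 1 − T_m/T_H = 1 − 528.15/731.00 = 0.2775.
W₁ = η₁·Q_H = 0.2775 × 34.2 = 9.490 kW.

Ẇ₁ ≈ 9.490 kW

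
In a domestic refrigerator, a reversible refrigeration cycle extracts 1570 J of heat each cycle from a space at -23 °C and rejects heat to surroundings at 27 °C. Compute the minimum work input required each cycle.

W_in ≈ 314 J

T_H = 27 °C → 27 + 273.15 = 300.15 K.
T_C = -23 °C → -23 + 273.15 = 250.15 K.
The reversible coefficient of performance is COP_R = T_C/(T_H − T_C) = 250.15/50.00 = 5.0030.
W = Q_C/COP_R = 1570/5.0030 = 314 J.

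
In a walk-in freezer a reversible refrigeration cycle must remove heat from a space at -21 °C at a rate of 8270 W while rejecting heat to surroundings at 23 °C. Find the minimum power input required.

T_H = 23 °C → 23 + 273.15 = 296.15 K.
T_C = -21 °C → -21 + 273.15 = 252.15 K.
Carnot COP: COP_R = T_C/(T_H − T_C) = 252.15/44.00 = 5.7307.
W = Q_C/COP_R = 8270/5.7307 = 1440 W.

Ẇ_in ≈ 1440 W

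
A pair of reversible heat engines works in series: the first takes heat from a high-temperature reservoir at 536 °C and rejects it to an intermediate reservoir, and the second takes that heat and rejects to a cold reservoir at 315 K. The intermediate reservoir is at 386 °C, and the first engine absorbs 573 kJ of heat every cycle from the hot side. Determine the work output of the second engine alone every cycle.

W₂ ≈ 243.7 kJ

T_H = 536 °C → 536 + 273.15 = 809.15 K.
T_m = 386 °C → 386 + 273.15 = 659.15 K.
Heat entering the second stage: Q_m = Q_H·(T_m/T_H) = 573 × 659.15/809.15 = 466.8 kJ.
Second-stage efficiency η₂ = 1 − T_C/T_m = 1 − 315.00/659.15 = 0.5221, so W₂ = η₂·Q_m = 243.7 kJ.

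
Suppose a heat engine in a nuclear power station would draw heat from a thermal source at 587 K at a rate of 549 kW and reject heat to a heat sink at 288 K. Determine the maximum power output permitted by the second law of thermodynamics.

No engine can exceed the Carnot limit: η_max = 1 − T_C/T_H = 1 − 288.00/587.00 = 0.5094.
W_max = η_max · Q_H = 0.5094 × 549 = 280 kW.

Ẇ_max ≈ 280 kW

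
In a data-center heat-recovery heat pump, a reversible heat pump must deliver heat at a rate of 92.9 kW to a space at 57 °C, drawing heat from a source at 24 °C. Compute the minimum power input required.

Ẇ_in ≈ 9.29 kW

T_H = 57 °C → 57 + 273.15 = 330.15 K.
T_C = 24 °C → 24 + 273.15 = 297.15 K.
Reversible heating COP: COP_HP = T_H/(T_H − T_C) = 330.15/33.00 = 10.0045.
W = Q_H/COP_HP = 92.9/10.0045 = 9.29 kW.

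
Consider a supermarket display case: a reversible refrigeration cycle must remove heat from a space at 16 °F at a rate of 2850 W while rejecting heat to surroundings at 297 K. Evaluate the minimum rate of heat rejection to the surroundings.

Q̇_H ≈ 3200 W

T_C = 16 °F → (16 − 32) × 5/9 = -8.89 °C = 264.26 K.
For a reversible cycle Q_H/Q_C = T_H/T_C, so Q_H = Q_C·T_H/T_C = 2850 × 297.00/264.26 = 3200 W.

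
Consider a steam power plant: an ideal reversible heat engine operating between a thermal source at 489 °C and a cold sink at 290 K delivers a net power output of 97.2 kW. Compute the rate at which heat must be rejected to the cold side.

T_H = 489 °C → 489 + 273.15 = 762.15 K.
Since the cycle is reversible, η = 1 − T_C/T_H = 1 − 290.00/762.15 = 0.6195.
Since Q_C/Q_H = T_C/T_H and Q_H = W/η, Q_C = W·T_C/(T_H − T_C) = 97.2 × 290.00/472.15 = 59.7 kW.

Q̇_C ≈ 59.7 kW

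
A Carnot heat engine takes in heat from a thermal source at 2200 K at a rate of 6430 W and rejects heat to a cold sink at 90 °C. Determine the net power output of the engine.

T_C = 90 °C → 90 + 273.15 = 363.15 K.
Carnot efficiency: η = 1 − T_C/T_H = 1 − 363.15/2200.00 = 0.8349.
W = η·Q_H = 0.8349 × 6430 = 5369 W.

Ẇ ≈ 5369 W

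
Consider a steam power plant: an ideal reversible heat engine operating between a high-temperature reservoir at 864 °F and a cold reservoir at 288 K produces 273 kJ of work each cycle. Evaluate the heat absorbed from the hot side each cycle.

T_H = 864 °F → (864 − 32) × 5/9 = 462.22 °C = 735.37 K.
Since the cycle is reversible, η = 1 − T_C/T_H = 1 − 288.00/735.37 = 0.6084.
Q_H = W/η = 273/0.6084 = 449 kJ.

Q_H ≈ 449 kJ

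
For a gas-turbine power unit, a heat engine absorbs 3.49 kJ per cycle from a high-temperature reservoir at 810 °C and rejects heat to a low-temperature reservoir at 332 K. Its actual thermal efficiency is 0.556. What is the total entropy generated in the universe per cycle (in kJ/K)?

T_H = 810 °C → 810 + 273.15 = 1083.15 K.
W = η·Q_H = 0.556 × 3.49 = 1.940 kJ, so Q_C = Q_H − W = 1.550 kJ.
Reservoir entropy changes: ΔS_H = −Q_H/T_H = −3.49/1083.15 = -0.003222 kJ/K and ΔS_C = +Q_C/T_C = 1.550/332.00 = 0.004667 kJ/K.
ΔS_univ = −Q_H/T_H + Q_C/T_C = 0.00145 kJ/K (> 0, since η = 0.556 < η_Carnot = 0.693).

ΔS_univ ≈ 0.00145 kJ/K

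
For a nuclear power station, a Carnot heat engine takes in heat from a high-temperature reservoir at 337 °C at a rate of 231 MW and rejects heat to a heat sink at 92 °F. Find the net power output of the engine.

Ẇ ≈ 115 MW

T_H = 337 °C → 337 + 273.15 = 610.15 K.
T_C = 92 °F → (92 − 32) × 5/9 = 33.33 °C = 306.48 K.
The Carnot efficiency is η = 1 − T_C/T_H = 1 − 306.48/610.15 = 0.4977.
W = η·Q_H = 0.4977 × 231 = 115 MW.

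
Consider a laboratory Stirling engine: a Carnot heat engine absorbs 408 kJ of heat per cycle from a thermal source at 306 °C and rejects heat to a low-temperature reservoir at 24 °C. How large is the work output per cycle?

W ≈ 199 kJ

T_H = 306 °C → 306 + 273.15 = 579.15 K.
T_C = 24 °C → 24 + 273.15 = 297.15 K.
The Carnot efficiency is η = 1 − T_C/T_H = 1 − 297.15/579.15 = 0.4869.
W = η·Q_H = 0.4869 × 408 = 199 kJ.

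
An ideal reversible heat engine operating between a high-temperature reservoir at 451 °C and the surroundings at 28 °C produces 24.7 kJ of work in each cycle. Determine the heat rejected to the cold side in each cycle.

T_H = 451 °C → 451 + 273.15 = 724.15 K.
T_C = 28 °C → 28 + 273.15 = 301.15 K.
Carnot efficiency: η = 1 − T_C/T_H = 1 − 301.15/724.15 = 0.5841.
Since Q_C/Q_H = T_C/T_H and Q_H = W/η, Q_C = W·T_C/(T_H − T_C) = 24.7 × 301.15/423.00 = 17.6 kJ.

Q_C ≈ 17.6 kJ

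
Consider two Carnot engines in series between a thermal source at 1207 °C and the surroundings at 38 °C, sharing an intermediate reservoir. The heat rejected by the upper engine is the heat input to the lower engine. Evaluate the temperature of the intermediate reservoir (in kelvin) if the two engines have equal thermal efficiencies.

T_m ≈ 678.6 K

T_H = 1207 °C → 1207 + 273.15 = 1480.15 K.
T_C = 38 °C → 38 + 273.15 = 311.15 K.
Equal efficiencies require 1 − T_m/T_H = 1 − T_C/T_m, i.e. T_m/T_H = T_C/T_m, so T_m = √(T_H·T_C) = √(1480.15 × 311.15) = 678.6 K.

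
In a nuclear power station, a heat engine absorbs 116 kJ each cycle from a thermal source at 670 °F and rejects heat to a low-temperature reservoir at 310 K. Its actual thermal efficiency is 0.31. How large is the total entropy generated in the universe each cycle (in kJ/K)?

ΔS_univ ≈ 0.07336 kJ/K

T_H = 670 °F → (670 − 32) × 5/9 = 354.44 °C = 627.59 K.
W = η·Q_H = 0.31 × 116 = 35.96 kJ, so Q_C = Q_H − W = 80.04 kJ.
Reservoir entropy changes: ΔS_H = −Q_H/T_H = −116/627.59 = -0.1848 kJ/K and ΔS_C = +Q_C/T_C = 80.04/310.00 = 0.2582 kJ/K.
ΔS_univ = −Q_H/T_H + Q_C/T_C = 0.07336 kJ/K (> 0, since η = 0.31 < η_Carnot = 0.506).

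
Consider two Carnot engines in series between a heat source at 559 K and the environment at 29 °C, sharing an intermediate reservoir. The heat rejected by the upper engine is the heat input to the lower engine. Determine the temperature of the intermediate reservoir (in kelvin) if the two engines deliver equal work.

T_C = 29 °C → 29 + 273.15 = 302.15 K.
For reversible stages Q_m = Q_H·(T_m/T_H). Setting W₁ = Q_H(1 − T_m/T_H) equal to W₂ = Q_m(1 − T_C/T_m) = Q_H·(T_m − T_C)/T_H gives T_H − T_m = T_m − T_C, so T_m = (T_H + T_C)/2 = (559.00 + 302.15)/2 = 431 K.

T_m ≈ 431 K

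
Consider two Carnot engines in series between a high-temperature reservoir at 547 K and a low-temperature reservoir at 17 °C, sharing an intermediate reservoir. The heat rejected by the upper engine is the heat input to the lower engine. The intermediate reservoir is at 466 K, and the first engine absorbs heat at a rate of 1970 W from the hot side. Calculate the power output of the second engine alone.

Ẇ₂ ≈ 633 W

T_C = 17 °C → 17 + 273.15 = 290.15 K.
Heat entering the second stage: Q_m = Q_H·(T_m/T_H) = 1970 × 466.00/547.00 = 1680 W.
Second-stage efficiency η₂ = 1 − T_C/T_m = 1 − 290.15/466.00 = 0.3774, so W₂ = η₂·Q_m = 633 W.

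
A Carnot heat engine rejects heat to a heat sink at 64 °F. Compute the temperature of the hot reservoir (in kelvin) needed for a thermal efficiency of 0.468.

T_H ≈ 546.9 K

T_C = 64 °F → (64 − 32) × 5/9 = 17.78 °C = 290.93 K.
From η = 1 − T_C/T_H, solving for T_H gives T_H = T_C/(1 − η) = 290.93/(1 − 0.468) = 546.9 K.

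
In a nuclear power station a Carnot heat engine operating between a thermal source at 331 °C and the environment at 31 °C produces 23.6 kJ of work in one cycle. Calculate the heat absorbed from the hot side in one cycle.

Q_H ≈ 47.5 kJ

T_H = 331 °C → 331 + 273.15 = 604.15 K.
T_C = 31 °C → 31 + 273.15 = 304.15 K.
η_rev = 1 − T_C/T_H = 1 − 304.15/604.15 = 0.4966.
Q_H = W/η = 23.6/0.4966 = 47.5 kJ.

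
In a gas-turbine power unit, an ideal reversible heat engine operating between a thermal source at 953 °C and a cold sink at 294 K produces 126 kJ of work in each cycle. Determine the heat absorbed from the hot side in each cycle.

T_H = 953 °C → 953 + 273.15 = 1226.15 K.
Since the cycle is reversible, η = 1 − T_C/T_H = 1 − 294.00/1226.15 = 0.7602.
Q_H = W/η = 126/0.7602 = 166 kJ.

Q_H ≈ 166 kJ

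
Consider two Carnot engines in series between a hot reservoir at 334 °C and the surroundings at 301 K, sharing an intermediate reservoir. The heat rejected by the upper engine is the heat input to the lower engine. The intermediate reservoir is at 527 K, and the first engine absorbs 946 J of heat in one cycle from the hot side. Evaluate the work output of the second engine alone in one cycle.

T_H = 334 °C → 334 + 273.15 = 607.15 K.
Heat entering the second stage: Q_m = Q_H·(T_m/T_H) = 946 × 527.00/607.15 = 821.1 J.
Second-stage efficiency η₂ = 1 − T_C/T_m = 1 − 301.00/527.00 = 0.4288, so W₂ = η₂·Q_m = 352.1 J.

W₂ ≈ 352.1 J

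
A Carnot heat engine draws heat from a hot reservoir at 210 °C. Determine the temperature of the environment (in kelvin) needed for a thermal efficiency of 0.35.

T_H = 210 °C → 210 + 273.15 = 483.15 K.
From η = 1 − T_C/T_H, T_C = T_H·(1 − η) = 483.15 × (1 − 0.35) = 314 K.

T_C ≈ 314 K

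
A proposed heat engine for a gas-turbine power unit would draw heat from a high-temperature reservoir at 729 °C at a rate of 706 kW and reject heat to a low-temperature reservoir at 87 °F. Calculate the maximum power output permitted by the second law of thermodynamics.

T_H = 729 °C → 729 + 273.15 = 1002.15 K.
T_C = 87 °F → (87 − 32) × 5/9 = 30.56 °C = 303.71 K.
The second-law ceiling is the Carnot efficiency, η_max = 1 − T_C/T_H = 1 − 303.71/1002.15 = 0.6969.
W_max = η_max · Q_H = 0.6969 × 706 = 492 kW.

Ẇ_max ≈ 492 kW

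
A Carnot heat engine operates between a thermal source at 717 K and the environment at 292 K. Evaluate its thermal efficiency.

Since the cycle is reversible, η = 1 − T_C/T_H = 1 − 292.00/717.00 = 0.593.

η ≈ 0.593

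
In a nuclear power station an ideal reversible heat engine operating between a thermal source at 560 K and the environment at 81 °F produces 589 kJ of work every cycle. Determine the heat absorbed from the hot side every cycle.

T_C = 81 °F → (81 − 32) × 5/9 = 27.22 °C = 300.37 K.
η_rev = 1 − T_C/T_H = 1 − 300.37/560.00 = 0.4636.
Q_H = W/η = 589/0.4636 = 1270 kJ.

Q_H ≈ 1270 kJ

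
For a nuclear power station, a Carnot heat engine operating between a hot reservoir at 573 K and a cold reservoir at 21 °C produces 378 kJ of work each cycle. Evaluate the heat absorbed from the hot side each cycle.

Q_H ≈ 777 kJ

T_C = 21 °C → 21 + 273.15 = 294.15 K.
η_rev = 1 − T_C/T_H = 1 − 294.15/573.00 = 0.4866.
Q_H = W/η = 378/0.4866 = 777 kJ.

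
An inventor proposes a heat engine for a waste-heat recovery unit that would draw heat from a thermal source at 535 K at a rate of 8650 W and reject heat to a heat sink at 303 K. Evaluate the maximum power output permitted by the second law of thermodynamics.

Ẇ_max ≈ 3750 W

The upper bound on efficiency is η_max = 1 − T_C/T_H = 1 − 303.00/535.00 = 0.4336.
W_max = η_max · Q_H = 0.4336 × 8650 = 3750 W.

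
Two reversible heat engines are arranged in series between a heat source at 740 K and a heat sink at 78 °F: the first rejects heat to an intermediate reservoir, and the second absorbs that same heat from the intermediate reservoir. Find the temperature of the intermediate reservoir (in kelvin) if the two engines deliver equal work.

T_m ≈ 519.4 K

T_C = 78 °F → (78 − 32) × 5/9 = 25.56 °C = 298.71 K.
For reversible stages Q_m = Q_H·(T_m/T_H). Setting W₁ = Q_H(1 − T_m/T_H) equal to W₂ = Q_m(1 − T_C/T_m) = Q_H·(T_m − T_C)/T_H gives T_H − T_m = T_m − T_C, so T_m = (T_H + T_C)/2 = (740.00 + 298.71)/2 = 519.4 K.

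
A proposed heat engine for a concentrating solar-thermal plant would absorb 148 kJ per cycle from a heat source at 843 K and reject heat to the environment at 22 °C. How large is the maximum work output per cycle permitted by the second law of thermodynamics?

T_C = 22 °C → 22 + 273.15 = 295.15 K.
No engine can exceed the Carnot limit: η_max = 1 − T_C/T_H = 1 − 295.15/843.00 = 0.6499.
W_max = η_max · Q_H = 0.6499 × 148 = 96.18 kJ.

W_max ≈ 96.18 kJ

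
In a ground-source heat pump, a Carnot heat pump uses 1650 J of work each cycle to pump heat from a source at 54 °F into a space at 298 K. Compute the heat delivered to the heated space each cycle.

Q_H ≈ 38940 J

T_C = 54 °F → (54 − 32) × 5/9 = 12.22 °C = 285.37 K.
The Carnot heat-pump COP is COP_HP = T_H/(T_H − T_C) = 298.00/12.63 = 23.5988.
Q_H = COP_HP · W = 23.5988 × 1650 = 38940 J.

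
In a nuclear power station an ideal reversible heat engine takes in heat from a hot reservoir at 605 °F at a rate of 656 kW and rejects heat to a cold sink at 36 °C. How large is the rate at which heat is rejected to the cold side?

T_H = 605 °F → (605 − 32) × 5/9 = 318.33 °C = 591.48 K.
T_C = 36 °C → 36 + 273.15 = 309.15 K.
The Carnot efficiency is η = 1 − T_C/T_H = 1 − 309.15/591.48 = 0.4773.
For a reversible cycle Q_C/Q_H = T_C/T_H, so Q_C = 656 × 309.15/591.48 = 342.9 kW.

Q̇_C ≈ 342.9 kW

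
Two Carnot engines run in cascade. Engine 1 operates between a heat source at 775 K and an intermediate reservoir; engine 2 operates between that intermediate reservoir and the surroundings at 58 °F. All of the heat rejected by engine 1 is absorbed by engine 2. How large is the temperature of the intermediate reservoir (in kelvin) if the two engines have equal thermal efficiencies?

T_C = 58 °F → (58 − 32) × 5/9 = 14.44 °C = 287.59 K.
Equal efficiencies require 1 − T_m/T_H = 1 − T_C/T_m, i.e. T_m/T_H = T_C/T_m, so T_m = √(T_H·T_C) = √(775.00 × 287.59) = 472 K.

T_m ≈ 472 K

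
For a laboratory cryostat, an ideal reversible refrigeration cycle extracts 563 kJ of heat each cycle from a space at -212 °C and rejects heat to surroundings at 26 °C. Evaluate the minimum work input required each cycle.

W_in ≈ 2191 kJ

T_H = 26 °C → 26 + 273.15 = 299.15 K.
T_C = -212 °C → -212 + 273.15 = 61.15 K.
The reversible coefficient of performance is COP_R = T_C/(T_H − T_C) = 61.15/238.00 = 0.2569.
W = Q_C/COP_R = 563/0.2569 = 2191 kJ.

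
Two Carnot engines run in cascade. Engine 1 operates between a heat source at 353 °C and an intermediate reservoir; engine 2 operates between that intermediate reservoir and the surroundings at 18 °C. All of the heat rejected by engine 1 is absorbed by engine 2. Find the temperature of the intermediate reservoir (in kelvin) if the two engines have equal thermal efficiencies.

T_m ≈ 427 K

T_H = 353 °C → 353 + 273.15 = 626.15 K.
T_C = 18 °C → 18 + 273.15 = 291.15 K.
Equal efficiencies require 1 − T_m/T_H = 1 − T_C/T_m, i.e. T_m/T_H = T_C/T_m, so T_m = √(T_H·T_C) = √(626.15 × 291.15) = 427 K.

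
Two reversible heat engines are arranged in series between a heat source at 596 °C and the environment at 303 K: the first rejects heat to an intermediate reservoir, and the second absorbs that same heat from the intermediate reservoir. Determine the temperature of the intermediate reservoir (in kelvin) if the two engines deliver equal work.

T_H = 596 °C → 596 + 273.15 = 869.15 K.
For reversible stages Q_m = Q_H·(T_m/T_H). Setting W₁ = Q_H(1 − T_m/T_H) equal to W₂ = Q_m(1 − T_C/T_m) = Q_H·(T_m − T_C)/T_H gives T_H − T_m = T_m − T_C, so T_m = (T_H + T_C)/2 = (869.15 + 303.00)/2 = 586.1 K.

T_m ≈ 586.1 K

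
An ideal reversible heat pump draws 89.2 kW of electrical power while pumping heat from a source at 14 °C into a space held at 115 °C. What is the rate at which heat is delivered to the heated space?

T_H = 115 °C → 115 + 273.15 = 388.15 K.
T_C = 14 °C → 14 + 273.15 = 287.15 K.
The Carnot heat-pump COP is COP_HP = T_H/(T_H − T_C) = 388.15/101.00 = 3.8431.
Q_H = COP_HP · W = 3.8431 × 89.2 = 342.8 kW.

Q̇_H ≈ 342.8 kW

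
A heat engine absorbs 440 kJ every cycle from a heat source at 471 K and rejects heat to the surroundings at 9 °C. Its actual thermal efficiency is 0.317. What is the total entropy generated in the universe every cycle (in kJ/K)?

T_C = 9 °C → 9 + 273.15 = 282.15 K.
W = η·Q_H = 0.317 × 440 = 139.5 kJ, so Q_C = Q_H − W = 300.5 kJ.
Entropy balance on the reservoirs: −Q_H/T_H = -0.9342 kJ/K, +Q_C/T_C = 1.065 kJ/K.
ΔS_univ = −Q_H/T_H + Q_C/T_C = 0.131 kJ/K (> 0, since η = 0.317 < η_Carnot = 0.401).

ΔS_univ ≈ 0.131 kJ/K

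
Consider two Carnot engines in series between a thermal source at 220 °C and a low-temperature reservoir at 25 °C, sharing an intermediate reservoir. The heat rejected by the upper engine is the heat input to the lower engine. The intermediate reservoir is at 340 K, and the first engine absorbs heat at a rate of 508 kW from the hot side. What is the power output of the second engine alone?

T_H = 220 °C → 220 + 273.15 = 493.15 K.
T_C = 25 °C → 25 + 273.15 = 298.15 K.
Heat entering the second stage: Q_m = Q_H·(T_m/T_H) = 508 × 340.00/493.15 = 350.2 kW.
Second-stage efficiency η₂ = 1 − T_C/T_m = 1 − 298.15/340.00 = 0.1231, so W₂ = η₂·Q_m = 43.11 kW.

Ẇ₂ ≈ 43.11 kW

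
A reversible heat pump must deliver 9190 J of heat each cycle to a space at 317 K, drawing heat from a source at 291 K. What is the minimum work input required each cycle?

For a reversible heat pump, COP_HP = T_H/(T_H − T_C) = 317.00/26.00 = 12.1923.
W = Q_H/COP_HP = 9190/12.1923 = 754 J.

W_in ≈ 754 J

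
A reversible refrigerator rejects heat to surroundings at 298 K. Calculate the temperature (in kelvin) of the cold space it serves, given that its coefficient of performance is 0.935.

T_C ≈ 144 K

COP_R = T_C/(T_H − T_C) ⇒ T_C = T_H·COP_R/(1 + COP_R) = 298.00 × 0.935/(1 + 0.935) = 144 K.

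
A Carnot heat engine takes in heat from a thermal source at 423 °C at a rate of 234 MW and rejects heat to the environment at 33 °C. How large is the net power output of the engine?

T_H = 423 °C → 423 + 273.15 = 696.15 K.
T_C = 33 °C → 33 + 273.15 = 306.15 K.
η_rev = 1 − T_C/T_H = 1 − 306.15/696.15 = 0.5602.
W = η·Q_H = 0.5602 × 234 = 131 MW.

Ẇ ≈ 131 MW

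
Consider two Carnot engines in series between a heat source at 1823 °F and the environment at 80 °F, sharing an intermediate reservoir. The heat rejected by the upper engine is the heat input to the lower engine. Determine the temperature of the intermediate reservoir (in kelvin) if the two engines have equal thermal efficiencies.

T_H = 1823 °F → (1823 − 32) × 5/9 = 995.00 °C = 1268.15 K.
T_C = 80 °F → (80 − 32) × 5/9 = 26.67 °C = 299.82 K.
Equal efficiencies require 1 − T_m/T_H = 1 − T_C/T_m, i.e. T_m/T_H = T_C/T_m, so T_m = √(T_H·T_C) = √(1268.15 × 299.82) = 616.6 K.

T_m ≈ 616.6 K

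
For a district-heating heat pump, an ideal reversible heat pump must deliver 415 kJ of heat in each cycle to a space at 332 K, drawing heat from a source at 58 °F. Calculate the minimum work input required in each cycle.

W_in ≈ 55.5 kJ

T_C = 58 °F → (58 − 32) × 5/9 = 14.44 °C = 287.59 K.
The Carnot heat-pump COP is COP_HP = T_H/(T_H − T_C) = 332.00/44.41 = 7.4765.
W = Q_H/COP_HP = 415/7.4765 = 55.5 kJ.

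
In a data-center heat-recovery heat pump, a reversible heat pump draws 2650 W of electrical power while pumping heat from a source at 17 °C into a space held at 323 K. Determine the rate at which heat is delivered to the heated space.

T_C = 17 °C → 17 + 273.15 = 290.15 K.
Reversible heating COP: COP_HP = T_H/(T_H − T_C) = 323.00/32.85 = 9.8326.
Q_H = COP_HP · W = 9.8326 × 2650 = 26060 W.

Q̇_H ≈ 26060 W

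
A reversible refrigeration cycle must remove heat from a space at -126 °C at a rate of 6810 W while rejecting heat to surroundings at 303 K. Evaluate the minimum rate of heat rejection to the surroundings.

T_C = -126 °C → -126 + 273.15 = 147.15 K.
For a reversible cycle Q_H/Q_C = T_H/T_C, so Q_H = Q_C·T_H/T_C = 6810 × 303.00/147.15 = 14020 W.

Q̇_H ≈ 14020 W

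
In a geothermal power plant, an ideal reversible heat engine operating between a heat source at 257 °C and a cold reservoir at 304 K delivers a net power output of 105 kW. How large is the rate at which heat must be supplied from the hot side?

T_H = 257 °C → 257 + 273.15 = 530.15 K.
The Carnot efficiency is η = 1 − T_C/T_H = 1 − 304.00/530.15 = 0.4266.
Q_H = W/η = 105/0.4266 = 246 kW.

Q̇_H ≈ 246 kW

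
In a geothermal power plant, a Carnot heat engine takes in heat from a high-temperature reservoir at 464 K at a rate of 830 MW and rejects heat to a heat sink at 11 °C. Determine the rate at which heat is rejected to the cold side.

Q̇_C ≈ 508 MW

T_C = 11 °C → 11 + 273.15 = 284.15 K.
Since the cycle is reversible, η = 1 − T_C/T_H = 1 − 284.15/464.00 = 0.3876.
For a reversible cycle Q_C/Q_H = T_C/T_H, so Q_C = 830 × 284.15/464.00 = 508 MW.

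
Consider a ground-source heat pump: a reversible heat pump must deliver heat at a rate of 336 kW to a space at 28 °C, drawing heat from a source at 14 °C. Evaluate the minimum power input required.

Ẇ_in ≈ 15.62 kW

T_H = 28 °C → 28 + 273.15 = 301.15 K.
T_C = 14 °C → 14 + 273.15 = 287.15 K.
For a reversible heat pump, COP_HP = T_H/(T_H − T_C) = 301.15/14.00 = 21.5107.
W = Q_H/COP_HP = 336/21.5107 = 15.62 kW.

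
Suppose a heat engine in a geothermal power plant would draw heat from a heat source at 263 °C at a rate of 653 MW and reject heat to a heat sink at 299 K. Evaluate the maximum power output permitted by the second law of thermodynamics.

Ẇ_max ≈ 288.8 MW

T_H = 263 °C → 263 + 273.15 = 536.15 K.
By the Carnot theorem, η_max = 1 − T_C/T_H = 1 − 299.00/536.15 = 0.4423.
W_max = η_max · Q_H = 0.4423 × 653 = 288.8 MW.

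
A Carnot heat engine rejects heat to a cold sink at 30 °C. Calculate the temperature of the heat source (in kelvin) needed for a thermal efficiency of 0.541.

T_H ≈ 660 K

T_C = 30 °C → 30 + 273.15 = 303.15 K.
From η = 1 − T_C/T_H, solving for T_H gives T_H = T_C/(1 − η) = 303.15/(1 − 0.541) = 660 K.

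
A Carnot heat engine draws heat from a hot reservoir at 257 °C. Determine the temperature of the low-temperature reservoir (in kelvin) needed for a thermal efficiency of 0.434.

T_H = 257 °C → 257 + 273.15 = 530.15 K.
From η = 1 − T_C/T_H, T_C = T_H·(1 − η) = 530.15 × (1 − 0.434) = 300 K.

T_C ≈ 300 K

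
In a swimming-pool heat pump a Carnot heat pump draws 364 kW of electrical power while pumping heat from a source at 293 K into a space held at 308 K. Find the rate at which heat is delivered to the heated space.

Q̇_H ≈ 7470 kW

For a reversible heat pump, COP_HP = T_H/(T_H − T_C) = 308.00/15.00 = 20.5333.
Q_H = COP_HP · W = 20.5333 × 364 = 7470 kW.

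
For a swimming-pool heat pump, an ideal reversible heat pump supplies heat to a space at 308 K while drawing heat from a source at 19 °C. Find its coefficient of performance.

COP_HP ≈ 19.43

T_C = 19 °C → 19 + 273.15 = 292.15 K.
COP_HP = T_H/(T_H − T_C) = 308.00/(308.00 − 292.15) = 19.43.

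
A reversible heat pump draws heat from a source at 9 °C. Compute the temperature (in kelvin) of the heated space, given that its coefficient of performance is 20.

T_C = 9 °C → 9 + 273.15 = 282.15 K.
COP_HP = T_H/(T_H − T_C) ⇒ T_H = T_C·COP_HP/(COP_HP − 1) = 282.15 × 20/(20 − 1) = 297.0 K.

T_H ≈ 297.0 K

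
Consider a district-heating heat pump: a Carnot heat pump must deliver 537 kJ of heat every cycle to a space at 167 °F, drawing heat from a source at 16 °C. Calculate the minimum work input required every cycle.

T_H = 167 °F → (167 − 32) × 5/9 = 75.00 °C = 348.15 K.
T_C = 16 °C → 16 + 273.15 = 289.15 K.
COP_HP = T_H/(T_H − T_C) = 348.15/59.00 = 5.9008.
W = Q_H/COP_HP = 537/5.9008 = 91.0 kJ.

W_in ≈ 91.0 kJ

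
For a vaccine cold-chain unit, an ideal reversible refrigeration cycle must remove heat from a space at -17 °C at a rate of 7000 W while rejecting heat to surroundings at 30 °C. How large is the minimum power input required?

Ẇ_in ≈ 1280 W

T_H = 30 °C → 30 + 273.15 = 303.15 K.
T_C = -17 °C → -17 + 273.15 = 256.15 K.
For a reversible refrigerator, COP_R = T_C/(T_H − T_C) = 256.15/47.00 = 5.4500.
W = Q_C/COP_R = 7000/5.4500 = 1280 W.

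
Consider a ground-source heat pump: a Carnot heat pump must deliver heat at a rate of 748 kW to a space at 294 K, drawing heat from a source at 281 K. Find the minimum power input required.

Ẇ_in ≈ 33.1 kW

COP_HP = T_H/(T_H − T_C) = 294.00/13.00 = 22.6154.
W = Q_H/COP_HP = 748/22.6154 = 33.1 kW.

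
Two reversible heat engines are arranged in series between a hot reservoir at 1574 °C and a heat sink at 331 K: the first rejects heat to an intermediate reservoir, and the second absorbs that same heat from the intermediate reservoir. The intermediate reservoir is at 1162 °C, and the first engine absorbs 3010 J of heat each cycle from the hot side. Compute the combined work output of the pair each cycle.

W_total ≈ 2470 J

T_H = 1574 °C → 1574 + 273.15 = 1847.15 K.
Two reversible stages in series are equivalent to a single Carnot engine between T_H and T_C, so η_total = 1 − T_C/T_H = 1 − 331.00/1847.15 = 0.8208.
W_total = η_total · Q_H = 0.8208 × 3010 = 2470 J.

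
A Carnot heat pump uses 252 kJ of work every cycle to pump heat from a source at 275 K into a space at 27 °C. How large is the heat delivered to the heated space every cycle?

T_H = 27 °C → 27 + 273.15 = 300.15 K.
COP_HP = T_H/(T_H − T_C) = 300.15/25.15 = 11.9344.
Q_H = COP_HP · W = 11.9344 × 252 = 3010 kJ.

Q_H ≈ 3010 kJ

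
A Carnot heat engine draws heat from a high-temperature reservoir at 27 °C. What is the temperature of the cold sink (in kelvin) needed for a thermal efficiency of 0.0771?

T_C ≈ 277 K

T_H = 27 °C → 27 + 273.15 = 300.15 K.
From η = 1 − T_C/T_H, T_C = T_H·(1 − η) = 300.15 × (1 − 0.0771) = 277 K.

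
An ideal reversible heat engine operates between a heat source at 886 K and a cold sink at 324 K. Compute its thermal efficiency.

η_rev = 1 − T_C/T_H = 1 − 324.00/886.00 = 0.634.

η ≈ 0.634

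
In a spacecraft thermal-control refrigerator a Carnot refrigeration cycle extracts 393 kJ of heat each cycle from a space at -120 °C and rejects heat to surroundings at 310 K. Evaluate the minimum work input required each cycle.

W_in ≈ 402 kJ

T_C = -120 °C → -120 + 273.15 = 153.15 K.
For a reversible refrigerator, COP_R = T_C/(T_H − T_C) = 153.15/156.85 = 0.9764.
W = Q_C/COP_R = 393/0.9764 = 402 kJ.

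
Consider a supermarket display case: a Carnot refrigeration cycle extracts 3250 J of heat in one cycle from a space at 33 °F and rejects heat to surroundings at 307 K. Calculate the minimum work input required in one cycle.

W_in ≈ 395 J

T_C = 33 °F → (33 − 32) × 5/9 = 0.56 °C = 273.71 K.
COP_R = T_C/(T_H − T_C) = 273.71/33.29 = 8.2208.
W = Q_C/COP_R = 3250/8.2208 = 395 J.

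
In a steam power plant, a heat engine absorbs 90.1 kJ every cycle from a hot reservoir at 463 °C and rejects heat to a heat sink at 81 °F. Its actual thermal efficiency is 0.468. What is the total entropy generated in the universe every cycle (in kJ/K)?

ΔS_univ ≈ 0.0372 kJ/K

T_H = 463 °C → 463 + 273.15 = 736.15 K.
T_C = 81 °F → (81 − 32) × 5/9 = 27.22 °C = 300.37 K.
W = η·Q_H = 0.468 × 90.1 = 42.17 kJ, so Q_C = Q_H − W = 47.93 kJ.
Reservoir entropy changes: ΔS_H = −Q_H/T_H = −90.1/736.15 = -0.1224 kJ/K and ΔS_C = +Q_C/T_C = 47.93/300.37 = 0.1596 kJ/K.
ΔS_univ = −Q_H/T_H + Q_C/T_C = 0.0372 kJ/K (> 0, since η = 0.468 < η_Carnot = 0.592).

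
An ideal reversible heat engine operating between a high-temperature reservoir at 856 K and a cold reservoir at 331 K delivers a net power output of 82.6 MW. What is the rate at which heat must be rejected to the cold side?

Q̇_C ≈ 52.1 MW

The Carnot efficiency is η = 1 − T_C/T_H = 1 − 331.00/856.00 = 0.6133.
Since Q_C/Q_H = T_C/T_H and Q_H = W/η, Q_C = W·T_C/(T_H − T_C) = 82.6 × 331.00/525.00 = 52.1 MW.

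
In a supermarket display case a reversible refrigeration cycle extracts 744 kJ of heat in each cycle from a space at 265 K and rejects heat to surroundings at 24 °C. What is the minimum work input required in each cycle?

W_in ≈ 90.26 kJ

T_H = 24 °C → 24 + 273.15 = 297.15 K.
Carnot COP: COP_R = T_C/(T_H − T_C) = 265.00/32.15 = 8.2426.
W = Q_C/COP_R = 744/8.2426 = 90.26 kJ.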